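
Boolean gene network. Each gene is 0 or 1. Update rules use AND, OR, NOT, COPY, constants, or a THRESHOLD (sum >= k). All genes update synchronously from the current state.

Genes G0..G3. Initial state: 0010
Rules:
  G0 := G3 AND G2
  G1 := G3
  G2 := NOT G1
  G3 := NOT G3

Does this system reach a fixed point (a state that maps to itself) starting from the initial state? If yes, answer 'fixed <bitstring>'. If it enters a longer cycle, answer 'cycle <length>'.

Step 0: 0010
Step 1: G0=G3&G2=0&1=0 G1=G3=0 G2=NOT G1=NOT 0=1 G3=NOT G3=NOT 0=1 -> 0011
Step 2: G0=G3&G2=1&1=1 G1=G3=1 G2=NOT G1=NOT 0=1 G3=NOT G3=NOT 1=0 -> 1110
Step 3: G0=G3&G2=0&1=0 G1=G3=0 G2=NOT G1=NOT 1=0 G3=NOT G3=NOT 0=1 -> 0001
Step 4: G0=G3&G2=1&0=0 G1=G3=1 G2=NOT G1=NOT 0=1 G3=NOT G3=NOT 1=0 -> 0110
Step 5: G0=G3&G2=0&1=0 G1=G3=0 G2=NOT G1=NOT 1=0 G3=NOT G3=NOT 0=1 -> 0001
Cycle of length 2 starting at step 3 -> no fixed point

Answer: cycle 2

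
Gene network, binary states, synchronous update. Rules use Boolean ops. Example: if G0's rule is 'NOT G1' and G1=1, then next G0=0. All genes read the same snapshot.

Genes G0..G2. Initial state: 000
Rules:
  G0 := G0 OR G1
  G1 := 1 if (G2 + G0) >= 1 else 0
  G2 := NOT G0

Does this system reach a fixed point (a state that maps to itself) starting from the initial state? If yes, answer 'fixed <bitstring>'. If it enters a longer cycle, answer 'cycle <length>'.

Step 0: 000
Step 1: G0=G0|G1=0|0=0 G1=(0+0>=1)=0 G2=NOT G0=NOT 0=1 -> 001
Step 2: G0=G0|G1=0|0=0 G1=(1+0>=1)=1 G2=NOT G0=NOT 0=1 -> 011
Step 3: G0=G0|G1=0|1=1 G1=(1+0>=1)=1 G2=NOT G0=NOT 0=1 -> 111
Step 4: G0=G0|G1=1|1=1 G1=(1+1>=1)=1 G2=NOT G0=NOT 1=0 -> 110
Step 5: G0=G0|G1=1|1=1 G1=(0+1>=1)=1 G2=NOT G0=NOT 1=0 -> 110
Fixed point reached at step 4: 110

Answer: fixed 110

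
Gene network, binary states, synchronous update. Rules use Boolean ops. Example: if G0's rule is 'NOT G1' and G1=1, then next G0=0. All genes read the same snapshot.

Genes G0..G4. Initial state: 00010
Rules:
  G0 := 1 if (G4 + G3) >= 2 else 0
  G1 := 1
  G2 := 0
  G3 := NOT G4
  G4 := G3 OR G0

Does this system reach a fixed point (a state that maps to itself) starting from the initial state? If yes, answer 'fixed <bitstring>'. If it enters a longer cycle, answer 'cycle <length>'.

Answer: cycle 5

Derivation:
Step 0: 00010
Step 1: G0=(0+1>=2)=0 G1=1(const) G2=0(const) G3=NOT G4=NOT 0=1 G4=G3|G0=1|0=1 -> 01011
Step 2: G0=(1+1>=2)=1 G1=1(const) G2=0(const) G3=NOT G4=NOT 1=0 G4=G3|G0=1|0=1 -> 11001
Step 3: G0=(1+0>=2)=0 G1=1(const) G2=0(const) G3=NOT G4=NOT 1=0 G4=G3|G0=0|1=1 -> 01001
Step 4: G0=(1+0>=2)=0 G1=1(const) G2=0(const) G3=NOT G4=NOT 1=0 G4=G3|G0=0|0=0 -> 01000
Step 5: G0=(0+0>=2)=0 G1=1(const) G2=0(const) G3=NOT G4=NOT 0=1 G4=G3|G0=0|0=0 -> 01010
Step 6: G0=(0+1>=2)=0 G1=1(const) G2=0(const) G3=NOT G4=NOT 0=1 G4=G3|G0=1|0=1 -> 01011
Cycle of length 5 starting at step 1 -> no fixed point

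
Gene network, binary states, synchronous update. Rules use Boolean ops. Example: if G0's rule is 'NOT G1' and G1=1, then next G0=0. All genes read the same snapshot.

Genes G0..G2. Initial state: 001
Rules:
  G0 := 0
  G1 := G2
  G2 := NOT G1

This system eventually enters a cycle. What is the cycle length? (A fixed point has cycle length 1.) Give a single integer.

Step 0: 001
Step 1: G0=0(const) G1=G2=1 G2=NOT G1=NOT 0=1 -> 011
Step 2: G0=0(const) G1=G2=1 G2=NOT G1=NOT 1=0 -> 010
Step 3: G0=0(const) G1=G2=0 G2=NOT G1=NOT 1=0 -> 000
Step 4: G0=0(const) G1=G2=0 G2=NOT G1=NOT 0=1 -> 001
State from step 4 equals state from step 0 -> cycle length 4

Answer: 4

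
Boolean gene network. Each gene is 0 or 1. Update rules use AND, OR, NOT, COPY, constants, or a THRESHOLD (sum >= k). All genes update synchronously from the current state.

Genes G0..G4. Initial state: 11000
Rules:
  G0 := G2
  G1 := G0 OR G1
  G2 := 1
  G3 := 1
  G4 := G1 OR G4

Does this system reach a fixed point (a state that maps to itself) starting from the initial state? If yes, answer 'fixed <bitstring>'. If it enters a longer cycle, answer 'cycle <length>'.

Answer: fixed 11111

Derivation:
Step 0: 11000
Step 1: G0=G2=0 G1=G0|G1=1|1=1 G2=1(const) G3=1(const) G4=G1|G4=1|0=1 -> 01111
Step 2: G0=G2=1 G1=G0|G1=0|1=1 G2=1(const) G3=1(const) G4=G1|G4=1|1=1 -> 11111
Step 3: G0=G2=1 G1=G0|G1=1|1=1 G2=1(const) G3=1(const) G4=G1|G4=1|1=1 -> 11111
Fixed point reached at step 2: 11111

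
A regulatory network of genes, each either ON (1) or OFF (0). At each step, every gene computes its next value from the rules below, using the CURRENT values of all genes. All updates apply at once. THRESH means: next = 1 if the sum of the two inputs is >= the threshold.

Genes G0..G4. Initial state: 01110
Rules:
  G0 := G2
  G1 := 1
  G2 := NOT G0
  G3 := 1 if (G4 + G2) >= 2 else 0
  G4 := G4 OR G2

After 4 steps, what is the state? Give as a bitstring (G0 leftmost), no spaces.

Step 1: G0=G2=1 G1=1(const) G2=NOT G0=NOT 0=1 G3=(0+1>=2)=0 G4=G4|G2=0|1=1 -> 11101
Step 2: G0=G2=1 G1=1(const) G2=NOT G0=NOT 1=0 G3=(1+1>=2)=1 G4=G4|G2=1|1=1 -> 11011
Step 3: G0=G2=0 G1=1(const) G2=NOT G0=NOT 1=0 G3=(1+0>=2)=0 G4=G4|G2=1|0=1 -> 01001
Step 4: G0=G2=0 G1=1(const) G2=NOT G0=NOT 0=1 G3=(1+0>=2)=0 G4=G4|G2=1|0=1 -> 01101

01101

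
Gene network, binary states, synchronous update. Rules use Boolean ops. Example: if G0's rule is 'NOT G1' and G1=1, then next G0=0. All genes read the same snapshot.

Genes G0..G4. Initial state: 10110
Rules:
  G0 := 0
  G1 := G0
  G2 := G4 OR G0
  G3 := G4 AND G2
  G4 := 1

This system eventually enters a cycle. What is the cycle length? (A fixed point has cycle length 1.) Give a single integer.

Step 0: 10110
Step 1: G0=0(const) G1=G0=1 G2=G4|G0=0|1=1 G3=G4&G2=0&1=0 G4=1(const) -> 01101
Step 2: G0=0(const) G1=G0=0 G2=G4|G0=1|0=1 G3=G4&G2=1&1=1 G4=1(const) -> 00111
Step 3: G0=0(const) G1=G0=0 G2=G4|G0=1|0=1 G3=G4&G2=1&1=1 G4=1(const) -> 00111
State from step 3 equals state from step 2 -> cycle length 1

Answer: 1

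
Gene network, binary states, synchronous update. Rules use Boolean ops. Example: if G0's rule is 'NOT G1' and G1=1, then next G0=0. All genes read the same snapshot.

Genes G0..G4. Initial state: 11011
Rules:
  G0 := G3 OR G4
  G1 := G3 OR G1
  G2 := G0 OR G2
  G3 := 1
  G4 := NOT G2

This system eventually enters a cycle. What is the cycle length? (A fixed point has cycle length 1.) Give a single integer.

Answer: 1

Derivation:
Step 0: 11011
Step 1: G0=G3|G4=1|1=1 G1=G3|G1=1|1=1 G2=G0|G2=1|0=1 G3=1(const) G4=NOT G2=NOT 0=1 -> 11111
Step 2: G0=G3|G4=1|1=1 G1=G3|G1=1|1=1 G2=G0|G2=1|1=1 G3=1(const) G4=NOT G2=NOT 1=0 -> 11110
Step 3: G0=G3|G4=1|0=1 G1=G3|G1=1|1=1 G2=G0|G2=1|1=1 G3=1(const) G4=NOT G2=NOT 1=0 -> 11110
State from step 3 equals state from step 2 -> cycle length 1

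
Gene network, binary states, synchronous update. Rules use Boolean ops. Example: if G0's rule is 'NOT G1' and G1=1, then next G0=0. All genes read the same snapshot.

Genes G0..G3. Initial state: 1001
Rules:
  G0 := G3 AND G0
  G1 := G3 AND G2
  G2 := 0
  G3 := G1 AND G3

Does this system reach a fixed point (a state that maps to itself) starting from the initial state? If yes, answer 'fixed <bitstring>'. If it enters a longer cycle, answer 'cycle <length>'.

Answer: fixed 0000

Derivation:
Step 0: 1001
Step 1: G0=G3&G0=1&1=1 G1=G3&G2=1&0=0 G2=0(const) G3=G1&G3=0&1=0 -> 1000
Step 2: G0=G3&G0=0&1=0 G1=G3&G2=0&0=0 G2=0(const) G3=G1&G3=0&0=0 -> 0000
Step 3: G0=G3&G0=0&0=0 G1=G3&G2=0&0=0 G2=0(const) G3=G1&G3=0&0=0 -> 0000
Fixed point reached at step 2: 0000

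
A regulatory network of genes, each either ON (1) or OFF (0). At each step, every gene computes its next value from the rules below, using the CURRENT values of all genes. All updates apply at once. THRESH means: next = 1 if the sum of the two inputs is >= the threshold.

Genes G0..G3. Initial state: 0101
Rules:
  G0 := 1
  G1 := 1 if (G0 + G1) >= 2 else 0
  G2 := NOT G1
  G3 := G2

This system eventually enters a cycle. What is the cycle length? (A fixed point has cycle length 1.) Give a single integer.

Step 0: 0101
Step 1: G0=1(const) G1=(0+1>=2)=0 G2=NOT G1=NOT 1=0 G3=G2=0 -> 1000
Step 2: G0=1(const) G1=(1+0>=2)=0 G2=NOT G1=NOT 0=1 G3=G2=0 -> 1010
Step 3: G0=1(const) G1=(1+0>=2)=0 G2=NOT G1=NOT 0=1 G3=G2=1 -> 1011
Step 4: G0=1(const) G1=(1+0>=2)=0 G2=NOT G1=NOT 0=1 G3=G2=1 -> 1011
State from step 4 equals state from step 3 -> cycle length 1

Answer: 1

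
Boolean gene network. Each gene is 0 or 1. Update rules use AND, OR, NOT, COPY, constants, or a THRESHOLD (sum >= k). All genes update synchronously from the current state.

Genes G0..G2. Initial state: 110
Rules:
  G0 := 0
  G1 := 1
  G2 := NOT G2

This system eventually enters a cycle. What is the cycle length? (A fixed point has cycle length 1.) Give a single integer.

Step 0: 110
Step 1: G0=0(const) G1=1(const) G2=NOT G2=NOT 0=1 -> 011
Step 2: G0=0(const) G1=1(const) G2=NOT G2=NOT 1=0 -> 010
Step 3: G0=0(const) G1=1(const) G2=NOT G2=NOT 0=1 -> 011
State from step 3 equals state from step 1 -> cycle length 2

Answer: 2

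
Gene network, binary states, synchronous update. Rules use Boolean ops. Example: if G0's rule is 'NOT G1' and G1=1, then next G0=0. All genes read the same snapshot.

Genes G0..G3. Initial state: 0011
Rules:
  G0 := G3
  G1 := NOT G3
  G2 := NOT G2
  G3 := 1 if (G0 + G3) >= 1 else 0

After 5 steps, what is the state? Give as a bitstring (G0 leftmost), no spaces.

Step 1: G0=G3=1 G1=NOT G3=NOT 1=0 G2=NOT G2=NOT 1=0 G3=(0+1>=1)=1 -> 1001
Step 2: G0=G3=1 G1=NOT G3=NOT 1=0 G2=NOT G2=NOT 0=1 G3=(1+1>=1)=1 -> 1011
Step 3: G0=G3=1 G1=NOT G3=NOT 1=0 G2=NOT G2=NOT 1=0 G3=(1+1>=1)=1 -> 1001
Step 4: G0=G3=1 G1=NOT G3=NOT 1=0 G2=NOT G2=NOT 0=1 G3=(1+1>=1)=1 -> 1011
Step 5: G0=G3=1 G1=NOT G3=NOT 1=0 G2=NOT G2=NOT 1=0 G3=(1+1>=1)=1 -> 1001

1001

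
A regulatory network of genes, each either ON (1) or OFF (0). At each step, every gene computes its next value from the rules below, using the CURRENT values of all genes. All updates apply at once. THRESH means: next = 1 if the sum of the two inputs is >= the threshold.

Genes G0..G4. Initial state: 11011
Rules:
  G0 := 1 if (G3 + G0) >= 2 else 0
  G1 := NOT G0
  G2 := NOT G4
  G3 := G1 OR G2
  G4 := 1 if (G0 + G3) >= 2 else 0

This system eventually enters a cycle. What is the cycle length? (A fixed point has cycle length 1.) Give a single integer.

Answer: 1

Derivation:
Step 0: 11011
Step 1: G0=(1+1>=2)=1 G1=NOT G0=NOT 1=0 G2=NOT G4=NOT 1=0 G3=G1|G2=1|0=1 G4=(1+1>=2)=1 -> 10011
Step 2: G0=(1+1>=2)=1 G1=NOT G0=NOT 1=0 G2=NOT G4=NOT 1=0 G3=G1|G2=0|0=0 G4=(1+1>=2)=1 -> 10001
Step 3: G0=(0+1>=2)=0 G1=NOT G0=NOT 1=0 G2=NOT G4=NOT 1=0 G3=G1|G2=0|0=0 G4=(1+0>=2)=0 -> 00000
Step 4: G0=(0+0>=2)=0 G1=NOT G0=NOT 0=1 G2=NOT G4=NOT 0=1 G3=G1|G2=0|0=0 G4=(0+0>=2)=0 -> 01100
Step 5: G0=(0+0>=2)=0 G1=NOT G0=NOT 0=1 G2=NOT G4=NOT 0=1 G3=G1|G2=1|1=1 G4=(0+0>=2)=0 -> 01110
Step 6: G0=(1+0>=2)=0 G1=NOT G0=NOT 0=1 G2=NOT G4=NOT 0=1 G3=G1|G2=1|1=1 G4=(0+1>=2)=0 -> 01110
State from step 6 equals state from step 5 -> cycle length 1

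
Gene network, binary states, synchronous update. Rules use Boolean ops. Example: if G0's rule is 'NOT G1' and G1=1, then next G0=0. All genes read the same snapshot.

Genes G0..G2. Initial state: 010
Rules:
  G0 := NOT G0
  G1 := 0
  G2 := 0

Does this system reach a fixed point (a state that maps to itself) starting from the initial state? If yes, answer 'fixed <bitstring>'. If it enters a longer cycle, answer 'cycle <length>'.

Step 0: 010
Step 1: G0=NOT G0=NOT 0=1 G1=0(const) G2=0(const) -> 100
Step 2: G0=NOT G0=NOT 1=0 G1=0(const) G2=0(const) -> 000
Step 3: G0=NOT G0=NOT 0=1 G1=0(const) G2=0(const) -> 100
Cycle of length 2 starting at step 1 -> no fixed point

Answer: cycle 2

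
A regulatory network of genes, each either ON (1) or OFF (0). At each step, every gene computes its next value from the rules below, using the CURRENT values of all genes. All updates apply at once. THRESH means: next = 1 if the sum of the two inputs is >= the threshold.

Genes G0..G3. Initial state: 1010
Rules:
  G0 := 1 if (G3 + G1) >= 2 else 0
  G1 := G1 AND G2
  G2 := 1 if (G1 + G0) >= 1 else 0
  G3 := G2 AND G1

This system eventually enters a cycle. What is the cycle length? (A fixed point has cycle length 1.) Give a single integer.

Step 0: 1010
Step 1: G0=(0+0>=2)=0 G1=G1&G2=0&1=0 G2=(0+1>=1)=1 G3=G2&G1=1&0=0 -> 0010
Step 2: G0=(0+0>=2)=0 G1=G1&G2=0&1=0 G2=(0+0>=1)=0 G3=G2&G1=1&0=0 -> 0000
Step 3: G0=(0+0>=2)=0 G1=G1&G2=0&0=0 G2=(0+0>=1)=0 G3=G2&G1=0&0=0 -> 0000
State from step 3 equals state from step 2 -> cycle length 1

Answer: 1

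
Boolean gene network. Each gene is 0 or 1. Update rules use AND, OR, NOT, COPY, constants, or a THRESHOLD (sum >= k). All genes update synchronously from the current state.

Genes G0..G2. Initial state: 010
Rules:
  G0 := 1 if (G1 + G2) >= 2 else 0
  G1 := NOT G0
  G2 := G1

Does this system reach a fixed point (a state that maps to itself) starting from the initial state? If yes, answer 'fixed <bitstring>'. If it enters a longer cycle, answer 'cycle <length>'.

Answer: cycle 5

Derivation:
Step 0: 010
Step 1: G0=(1+0>=2)=0 G1=NOT G0=NOT 0=1 G2=G1=1 -> 011
Step 2: G0=(1+1>=2)=1 G1=NOT G0=NOT 0=1 G2=G1=1 -> 111
Step 3: G0=(1+1>=2)=1 G1=NOT G0=NOT 1=0 G2=G1=1 -> 101
Step 4: G0=(0+1>=2)=0 G1=NOT G0=NOT 1=0 G2=G1=0 -> 000
Step 5: G0=(0+0>=2)=0 G1=NOT G0=NOT 0=1 G2=G1=0 -> 010
Cycle of length 5 starting at step 0 -> no fixed point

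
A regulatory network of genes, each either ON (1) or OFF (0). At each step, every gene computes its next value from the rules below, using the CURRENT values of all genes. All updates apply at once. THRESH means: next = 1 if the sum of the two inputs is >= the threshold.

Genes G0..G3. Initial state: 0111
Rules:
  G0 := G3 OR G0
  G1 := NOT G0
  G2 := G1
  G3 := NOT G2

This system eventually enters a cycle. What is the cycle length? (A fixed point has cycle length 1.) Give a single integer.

Step 0: 0111
Step 1: G0=G3|G0=1|0=1 G1=NOT G0=NOT 0=1 G2=G1=1 G3=NOT G2=NOT 1=0 -> 1110
Step 2: G0=G3|G0=0|1=1 G1=NOT G0=NOT 1=0 G2=G1=1 G3=NOT G2=NOT 1=0 -> 1010
Step 3: G0=G3|G0=0|1=1 G1=NOT G0=NOT 1=0 G2=G1=0 G3=NOT G2=NOT 1=0 -> 1000
Step 4: G0=G3|G0=0|1=1 G1=NOT G0=NOT 1=0 G2=G1=0 G3=NOT G2=NOT 0=1 -> 1001
Step 5: G0=G3|G0=1|1=1 G1=NOT G0=NOT 1=0 G2=G1=0 G3=NOT G2=NOT 0=1 -> 1001
State from step 5 equals state from step 4 -> cycle length 1

Answer: 1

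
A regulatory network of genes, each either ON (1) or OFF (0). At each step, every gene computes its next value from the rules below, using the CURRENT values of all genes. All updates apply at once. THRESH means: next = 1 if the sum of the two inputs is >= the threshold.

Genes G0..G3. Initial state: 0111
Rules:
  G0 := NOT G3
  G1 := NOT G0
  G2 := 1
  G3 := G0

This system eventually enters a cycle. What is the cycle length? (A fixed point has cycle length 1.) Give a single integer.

Step 0: 0111
Step 1: G0=NOT G3=NOT 1=0 G1=NOT G0=NOT 0=1 G2=1(const) G3=G0=0 -> 0110
Step 2: G0=NOT G3=NOT 0=1 G1=NOT G0=NOT 0=1 G2=1(const) G3=G0=0 -> 1110
Step 3: G0=NOT G3=NOT 0=1 G1=NOT G0=NOT 1=0 G2=1(const) G3=G0=1 -> 1011
Step 4: G0=NOT G3=NOT 1=0 G1=NOT G0=NOT 1=0 G2=1(const) G3=G0=1 -> 0011
Step 5: G0=NOT G3=NOT 1=0 G1=NOT G0=NOT 0=1 G2=1(const) G3=G0=0 -> 0110
State from step 5 equals state from step 1 -> cycle length 4

Answer: 4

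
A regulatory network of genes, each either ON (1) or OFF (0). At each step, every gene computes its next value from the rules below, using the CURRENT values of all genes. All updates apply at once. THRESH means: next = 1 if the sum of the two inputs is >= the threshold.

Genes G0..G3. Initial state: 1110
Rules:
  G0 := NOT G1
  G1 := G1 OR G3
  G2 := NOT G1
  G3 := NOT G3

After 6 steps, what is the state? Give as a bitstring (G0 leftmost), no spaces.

Step 1: G0=NOT G1=NOT 1=0 G1=G1|G3=1|0=1 G2=NOT G1=NOT 1=0 G3=NOT G3=NOT 0=1 -> 0101
Step 2: G0=NOT G1=NOT 1=0 G1=G1|G3=1|1=1 G2=NOT G1=NOT 1=0 G3=NOT G3=NOT 1=0 -> 0100
Step 3: G0=NOT G1=NOT 1=0 G1=G1|G3=1|0=1 G2=NOT G1=NOT 1=0 G3=NOT G3=NOT 0=1 -> 0101
Step 4: G0=NOT G1=NOT 1=0 G1=G1|G3=1|1=1 G2=NOT G1=NOT 1=0 G3=NOT G3=NOT 1=0 -> 0100
Step 5: G0=NOT G1=NOT 1=0 G1=G1|G3=1|0=1 G2=NOT G1=NOT 1=0 G3=NOT G3=NOT 0=1 -> 0101
Step 6: G0=NOT G1=NOT 1=0 G1=G1|G3=1|1=1 G2=NOT G1=NOT 1=0 G3=NOT G3=NOT 1=0 -> 0100

0100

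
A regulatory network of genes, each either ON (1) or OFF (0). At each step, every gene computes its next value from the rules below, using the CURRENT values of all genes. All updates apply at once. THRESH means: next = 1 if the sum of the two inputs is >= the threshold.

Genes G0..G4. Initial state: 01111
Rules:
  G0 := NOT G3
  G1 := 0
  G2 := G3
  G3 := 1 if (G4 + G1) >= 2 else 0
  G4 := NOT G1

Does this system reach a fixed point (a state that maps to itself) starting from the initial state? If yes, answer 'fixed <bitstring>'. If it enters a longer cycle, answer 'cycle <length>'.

Step 0: 01111
Step 1: G0=NOT G3=NOT 1=0 G1=0(const) G2=G3=1 G3=(1+1>=2)=1 G4=NOT G1=NOT 1=0 -> 00110
Step 2: G0=NOT G3=NOT 1=0 G1=0(const) G2=G3=1 G3=(0+0>=2)=0 G4=NOT G1=NOT 0=1 -> 00101
Step 3: G0=NOT G3=NOT 0=1 G1=0(const) G2=G3=0 G3=(1+0>=2)=0 G4=NOT G1=NOT 0=1 -> 10001
Step 4: G0=NOT G3=NOT 0=1 G1=0(const) G2=G3=0 G3=(1+0>=2)=0 G4=NOT G1=NOT 0=1 -> 10001
Fixed point reached at step 3: 10001

Answer: fixed 10001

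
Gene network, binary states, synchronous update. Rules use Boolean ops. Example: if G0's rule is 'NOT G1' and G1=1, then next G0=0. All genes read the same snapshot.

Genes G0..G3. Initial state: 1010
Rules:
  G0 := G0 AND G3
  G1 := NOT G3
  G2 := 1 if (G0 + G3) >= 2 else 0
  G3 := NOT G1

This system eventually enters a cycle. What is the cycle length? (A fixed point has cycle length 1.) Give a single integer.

Answer: 2

Derivation:
Step 0: 1010
Step 1: G0=G0&G3=1&0=0 G1=NOT G3=NOT 0=1 G2=(1+0>=2)=0 G3=NOT G1=NOT 0=1 -> 0101
Step 2: G0=G0&G3=0&1=0 G1=NOT G3=NOT 1=0 G2=(0+1>=2)=0 G3=NOT G1=NOT 1=0 -> 0000
Step 3: G0=G0&G3=0&0=0 G1=NOT G3=NOT 0=1 G2=(0+0>=2)=0 G3=NOT G1=NOT 0=1 -> 0101
State from step 3 equals state from step 1 -> cycle length 2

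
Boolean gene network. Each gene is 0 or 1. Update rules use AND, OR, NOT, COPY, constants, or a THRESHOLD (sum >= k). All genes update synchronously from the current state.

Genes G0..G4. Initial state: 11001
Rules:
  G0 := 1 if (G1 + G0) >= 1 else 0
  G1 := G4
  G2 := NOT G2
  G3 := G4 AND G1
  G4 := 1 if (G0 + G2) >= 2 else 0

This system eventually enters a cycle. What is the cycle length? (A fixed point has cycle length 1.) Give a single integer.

Answer: 2

Derivation:
Step 0: 11001
Step 1: G0=(1+1>=1)=1 G1=G4=1 G2=NOT G2=NOT 0=1 G3=G4&G1=1&1=1 G4=(1+0>=2)=0 -> 11110
Step 2: G0=(1+1>=1)=1 G1=G4=0 G2=NOT G2=NOT 1=0 G3=G4&G1=0&1=0 G4=(1+1>=2)=1 -> 10001
Step 3: G0=(0+1>=1)=1 G1=G4=1 G2=NOT G2=NOT 0=1 G3=G4&G1=1&0=0 G4=(1+0>=2)=0 -> 11100
Step 4: G0=(1+1>=1)=1 G1=G4=0 G2=NOT G2=NOT 1=0 G3=G4&G1=0&1=0 G4=(1+1>=2)=1 -> 10001
State from step 4 equals state from step 2 -> cycle length 2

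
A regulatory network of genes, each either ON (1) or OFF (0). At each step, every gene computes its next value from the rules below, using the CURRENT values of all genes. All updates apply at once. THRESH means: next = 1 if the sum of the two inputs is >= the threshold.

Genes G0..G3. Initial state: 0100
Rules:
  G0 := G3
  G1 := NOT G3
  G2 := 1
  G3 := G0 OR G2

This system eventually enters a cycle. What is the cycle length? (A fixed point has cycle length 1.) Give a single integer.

Answer: 1

Derivation:
Step 0: 0100
Step 1: G0=G3=0 G1=NOT G3=NOT 0=1 G2=1(const) G3=G0|G2=0|0=0 -> 0110
Step 2: G0=G3=0 G1=NOT G3=NOT 0=1 G2=1(const) G3=G0|G2=0|1=1 -> 0111
Step 3: G0=G3=1 G1=NOT G3=NOT 1=0 G2=1(const) G3=G0|G2=0|1=1 -> 1011
Step 4: G0=G3=1 G1=NOT G3=NOT 1=0 G2=1(const) G3=G0|G2=1|1=1 -> 1011
State from step 4 equals state from step 3 -> cycle length 1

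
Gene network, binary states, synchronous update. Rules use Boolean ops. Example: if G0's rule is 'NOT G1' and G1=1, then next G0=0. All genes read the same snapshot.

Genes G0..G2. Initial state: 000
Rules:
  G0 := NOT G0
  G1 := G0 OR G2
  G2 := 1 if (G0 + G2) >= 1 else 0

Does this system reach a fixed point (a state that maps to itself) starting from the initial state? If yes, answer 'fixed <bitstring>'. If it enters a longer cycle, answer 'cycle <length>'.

Answer: cycle 2

Derivation:
Step 0: 000
Step 1: G0=NOT G0=NOT 0=1 G1=G0|G2=0|0=0 G2=(0+0>=1)=0 -> 100
Step 2: G0=NOT G0=NOT 1=0 G1=G0|G2=1|0=1 G2=(1+0>=1)=1 -> 011
Step 3: G0=NOT G0=NOT 0=1 G1=G0|G2=0|1=1 G2=(0+1>=1)=1 -> 111
Step 4: G0=NOT G0=NOT 1=0 G1=G0|G2=1|1=1 G2=(1+1>=1)=1 -> 011
Cycle of length 2 starting at step 2 -> no fixed point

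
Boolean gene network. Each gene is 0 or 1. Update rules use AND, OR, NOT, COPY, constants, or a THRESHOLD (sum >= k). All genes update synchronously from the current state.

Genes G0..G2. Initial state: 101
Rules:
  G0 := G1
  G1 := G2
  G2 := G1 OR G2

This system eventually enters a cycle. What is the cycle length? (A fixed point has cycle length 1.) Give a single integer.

Answer: 1

Derivation:
Step 0: 101
Step 1: G0=G1=0 G1=G2=1 G2=G1|G2=0|1=1 -> 011
Step 2: G0=G1=1 G1=G2=1 G2=G1|G2=1|1=1 -> 111
Step 3: G0=G1=1 G1=G2=1 G2=G1|G2=1|1=1 -> 111
State from step 3 equals state from step 2 -> cycle length 1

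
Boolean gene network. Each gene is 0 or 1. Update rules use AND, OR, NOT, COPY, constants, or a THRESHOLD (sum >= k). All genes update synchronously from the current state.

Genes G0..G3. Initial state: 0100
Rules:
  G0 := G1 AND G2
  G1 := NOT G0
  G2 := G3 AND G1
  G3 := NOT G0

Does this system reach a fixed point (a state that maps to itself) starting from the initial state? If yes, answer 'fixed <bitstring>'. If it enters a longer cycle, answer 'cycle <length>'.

Step 0: 0100
Step 1: G0=G1&G2=1&0=0 G1=NOT G0=NOT 0=1 G2=G3&G1=0&1=0 G3=NOT G0=NOT 0=1 -> 0101
Step 2: G0=G1&G2=1&0=0 G1=NOT G0=NOT 0=1 G2=G3&G1=1&1=1 G3=NOT G0=NOT 0=1 -> 0111
Step 3: G0=G1&G2=1&1=1 G1=NOT G0=NOT 0=1 G2=G3&G1=1&1=1 G3=NOT G0=NOT 0=1 -> 1111
Step 4: G0=G1&G2=1&1=1 G1=NOT G0=NOT 1=0 G2=G3&G1=1&1=1 G3=NOT G0=NOT 1=0 -> 1010
Step 5: G0=G1&G2=0&1=0 G1=NOT G0=NOT 1=0 G2=G3&G1=0&0=0 G3=NOT G0=NOT 1=0 -> 0000
Step 6: G0=G1&G2=0&0=0 G1=NOT G0=NOT 0=1 G2=G3&G1=0&0=0 G3=NOT G0=NOT 0=1 -> 0101
Cycle of length 5 starting at step 1 -> no fixed point

Answer: cycle 5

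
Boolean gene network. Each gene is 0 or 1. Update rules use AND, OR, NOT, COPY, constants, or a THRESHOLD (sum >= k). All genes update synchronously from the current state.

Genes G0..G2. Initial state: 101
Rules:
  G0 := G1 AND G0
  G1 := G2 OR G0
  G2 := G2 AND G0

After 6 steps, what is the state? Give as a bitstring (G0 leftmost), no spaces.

Step 1: G0=G1&G0=0&1=0 G1=G2|G0=1|1=1 G2=G2&G0=1&1=1 -> 011
Step 2: G0=G1&G0=1&0=0 G1=G2|G0=1|0=1 G2=G2&G0=1&0=0 -> 010
Step 3: G0=G1&G0=1&0=0 G1=G2|G0=0|0=0 G2=G2&G0=0&0=0 -> 000
Step 4: G0=G1&G0=0&0=0 G1=G2|G0=0|0=0 G2=G2&G0=0&0=0 -> 000
Step 5: G0=G1&G0=0&0=0 G1=G2|G0=0|0=0 G2=G2&G0=0&0=0 -> 000
Step 6: G0=G1&G0=0&0=0 G1=G2|G0=0|0=0 G2=G2&G0=0&0=0 -> 000

000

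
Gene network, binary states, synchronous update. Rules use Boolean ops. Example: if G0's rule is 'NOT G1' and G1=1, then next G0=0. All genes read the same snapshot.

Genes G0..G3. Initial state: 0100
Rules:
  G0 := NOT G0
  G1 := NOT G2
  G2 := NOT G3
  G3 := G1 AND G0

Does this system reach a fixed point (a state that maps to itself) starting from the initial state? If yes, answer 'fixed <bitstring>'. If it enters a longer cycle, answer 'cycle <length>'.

Answer: cycle 2

Derivation:
Step 0: 0100
Step 1: G0=NOT G0=NOT 0=1 G1=NOT G2=NOT 0=1 G2=NOT G3=NOT 0=1 G3=G1&G0=1&0=0 -> 1110
Step 2: G0=NOT G0=NOT 1=0 G1=NOT G2=NOT 1=0 G2=NOT G3=NOT 0=1 G3=G1&G0=1&1=1 -> 0011
Step 3: G0=NOT G0=NOT 0=1 G1=NOT G2=NOT 1=0 G2=NOT G3=NOT 1=0 G3=G1&G0=0&0=0 -> 1000
Step 4: G0=NOT G0=NOT 1=0 G1=NOT G2=NOT 0=1 G2=NOT G3=NOT 0=1 G3=G1&G0=0&1=0 -> 0110
Step 5: G0=NOT G0=NOT 0=1 G1=NOT G2=NOT 1=0 G2=NOT G3=NOT 0=1 G3=G1&G0=1&0=0 -> 1010
Step 6: G0=NOT G0=NOT 1=0 G1=NOT G2=NOT 1=0 G2=NOT G3=NOT 0=1 G3=G1&G0=0&1=0 -> 0010
Step 7: G0=NOT G0=NOT 0=1 G1=NOT G2=NOT 1=0 G2=NOT G3=NOT 0=1 G3=G1&G0=0&0=0 -> 1010
Cycle of length 2 starting at step 5 -> no fixed point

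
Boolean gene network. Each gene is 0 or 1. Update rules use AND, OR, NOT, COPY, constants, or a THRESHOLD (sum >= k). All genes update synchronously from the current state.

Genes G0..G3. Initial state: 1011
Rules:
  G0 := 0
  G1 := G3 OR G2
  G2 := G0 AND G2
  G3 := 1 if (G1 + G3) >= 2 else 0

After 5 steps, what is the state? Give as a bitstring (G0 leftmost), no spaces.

Step 1: G0=0(const) G1=G3|G2=1|1=1 G2=G0&G2=1&1=1 G3=(0+1>=2)=0 -> 0110
Step 2: G0=0(const) G1=G3|G2=0|1=1 G2=G0&G2=0&1=0 G3=(1+0>=2)=0 -> 0100
Step 3: G0=0(const) G1=G3|G2=0|0=0 G2=G0&G2=0&0=0 G3=(1+0>=2)=0 -> 0000
Step 4: G0=0(const) G1=G3|G2=0|0=0 G2=G0&G2=0&0=0 G3=(0+0>=2)=0 -> 0000
Step 5: G0=0(const) G1=G3|G2=0|0=0 G2=G0&G2=0&0=0 G3=(0+0>=2)=0 -> 0000

0000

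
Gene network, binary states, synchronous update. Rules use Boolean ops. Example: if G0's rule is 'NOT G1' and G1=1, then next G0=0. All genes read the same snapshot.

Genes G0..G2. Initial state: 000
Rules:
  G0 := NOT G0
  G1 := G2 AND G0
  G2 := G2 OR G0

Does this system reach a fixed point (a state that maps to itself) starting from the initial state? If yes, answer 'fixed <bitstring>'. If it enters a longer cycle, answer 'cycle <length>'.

Step 0: 000
Step 1: G0=NOT G0=NOT 0=1 G1=G2&G0=0&0=0 G2=G2|G0=0|0=0 -> 100
Step 2: G0=NOT G0=NOT 1=0 G1=G2&G0=0&1=0 G2=G2|G0=0|1=1 -> 001
Step 3: G0=NOT G0=NOT 0=1 G1=G2&G0=1&0=0 G2=G2|G0=1|0=1 -> 101
Step 4: G0=NOT G0=NOT 1=0 G1=G2&G0=1&1=1 G2=G2|G0=1|1=1 -> 011
Step 5: G0=NOT G0=NOT 0=1 G1=G2&G0=1&0=0 G2=G2|G0=1|0=1 -> 101
Cycle of length 2 starting at step 3 -> no fixed point

Answer: cycle 2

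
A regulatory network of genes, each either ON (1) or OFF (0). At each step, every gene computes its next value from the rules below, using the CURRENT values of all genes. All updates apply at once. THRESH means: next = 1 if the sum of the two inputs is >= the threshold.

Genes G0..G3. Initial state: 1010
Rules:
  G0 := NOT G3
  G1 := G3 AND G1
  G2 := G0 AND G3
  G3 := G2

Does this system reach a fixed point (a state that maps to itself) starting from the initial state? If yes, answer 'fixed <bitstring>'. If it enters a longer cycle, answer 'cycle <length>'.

Step 0: 1010
Step 1: G0=NOT G3=NOT 0=1 G1=G3&G1=0&0=0 G2=G0&G3=1&0=0 G3=G2=1 -> 1001
Step 2: G0=NOT G3=NOT 1=0 G1=G3&G1=1&0=0 G2=G0&G3=1&1=1 G3=G2=0 -> 0010
Step 3: G0=NOT G3=NOT 0=1 G1=G3&G1=0&0=0 G2=G0&G3=0&0=0 G3=G2=1 -> 1001
Cycle of length 2 starting at step 1 -> no fixed point

Answer: cycle 2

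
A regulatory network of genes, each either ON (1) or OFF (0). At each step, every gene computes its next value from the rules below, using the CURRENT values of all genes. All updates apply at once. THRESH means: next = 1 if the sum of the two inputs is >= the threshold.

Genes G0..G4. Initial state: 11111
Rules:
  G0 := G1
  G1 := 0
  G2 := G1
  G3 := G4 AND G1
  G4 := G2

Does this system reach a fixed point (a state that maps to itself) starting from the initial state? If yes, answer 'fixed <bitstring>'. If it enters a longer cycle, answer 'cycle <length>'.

Step 0: 11111
Step 1: G0=G1=1 G1=0(const) G2=G1=1 G3=G4&G1=1&1=1 G4=G2=1 -> 10111
Step 2: G0=G1=0 G1=0(const) G2=G1=0 G3=G4&G1=1&0=0 G4=G2=1 -> 00001
Step 3: G0=G1=0 G1=0(const) G2=G1=0 G3=G4&G1=1&0=0 G4=G2=0 -> 00000
Step 4: G0=G1=0 G1=0(const) G2=G1=0 G3=G4&G1=0&0=0 G4=G2=0 -> 00000
Fixed point reached at step 3: 00000

Answer: fixed 00000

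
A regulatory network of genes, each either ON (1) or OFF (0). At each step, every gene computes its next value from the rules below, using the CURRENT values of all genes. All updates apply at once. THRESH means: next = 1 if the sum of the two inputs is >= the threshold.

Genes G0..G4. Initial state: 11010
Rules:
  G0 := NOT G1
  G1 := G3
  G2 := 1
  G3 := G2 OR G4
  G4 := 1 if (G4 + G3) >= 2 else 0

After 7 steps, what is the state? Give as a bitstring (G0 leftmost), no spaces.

Step 1: G0=NOT G1=NOT 1=0 G1=G3=1 G2=1(const) G3=G2|G4=0|0=0 G4=(0+1>=2)=0 -> 01100
Step 2: G0=NOT G1=NOT 1=0 G1=G3=0 G2=1(const) G3=G2|G4=1|0=1 G4=(0+0>=2)=0 -> 00110
Step 3: G0=NOT G1=NOT 0=1 G1=G3=1 G2=1(const) G3=G2|G4=1|0=1 G4=(0+1>=2)=0 -> 11110
Step 4: G0=NOT G1=NOT 1=0 G1=G3=1 G2=1(const) G3=G2|G4=1|0=1 G4=(0+1>=2)=0 -> 01110
Step 5: G0=NOT G1=NOT 1=0 G1=G3=1 G2=1(const) G3=G2|G4=1|0=1 G4=(0+1>=2)=0 -> 01110
Step 6: G0=NOT G1=NOT 1=0 G1=G3=1 G2=1(const) G3=G2|G4=1|0=1 G4=(0+1>=2)=0 -> 01110
Step 7: G0=NOT G1=NOT 1=0 G1=G3=1 G2=1(const) G3=G2|G4=1|0=1 G4=(0+1>=2)=0 -> 01110

01110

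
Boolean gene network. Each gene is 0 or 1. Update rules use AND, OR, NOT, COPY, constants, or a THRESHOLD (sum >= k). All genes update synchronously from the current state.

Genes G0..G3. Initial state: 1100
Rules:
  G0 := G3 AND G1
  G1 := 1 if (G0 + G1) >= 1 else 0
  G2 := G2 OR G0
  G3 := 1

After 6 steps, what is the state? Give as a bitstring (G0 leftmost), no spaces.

Step 1: G0=G3&G1=0&1=0 G1=(1+1>=1)=1 G2=G2|G0=0|1=1 G3=1(const) -> 0111
Step 2: G0=G3&G1=1&1=1 G1=(0+1>=1)=1 G2=G2|G0=1|0=1 G3=1(const) -> 1111
Step 3: G0=G3&G1=1&1=1 G1=(1+1>=1)=1 G2=G2|G0=1|1=1 G3=1(const) -> 1111
Step 4: G0=G3&G1=1&1=1 G1=(1+1>=1)=1 G2=G2|G0=1|1=1 G3=1(const) -> 1111
Step 5: G0=G3&G1=1&1=1 G1=(1+1>=1)=1 G2=G2|G0=1|1=1 G3=1(const) -> 1111
Step 6: G0=G3&G1=1&1=1 G1=(1+1>=1)=1 G2=G2|G0=1|1=1 G3=1(const) -> 1111

1111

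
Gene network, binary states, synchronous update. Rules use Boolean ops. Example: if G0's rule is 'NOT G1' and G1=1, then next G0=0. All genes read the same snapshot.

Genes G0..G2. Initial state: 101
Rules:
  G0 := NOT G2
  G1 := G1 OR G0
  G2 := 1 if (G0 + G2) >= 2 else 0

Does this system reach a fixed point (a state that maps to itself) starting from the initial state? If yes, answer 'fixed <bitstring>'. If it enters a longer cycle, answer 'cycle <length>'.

Answer: fixed 110

Derivation:
Step 0: 101
Step 1: G0=NOT G2=NOT 1=0 G1=G1|G0=0|1=1 G2=(1+1>=2)=1 -> 011
Step 2: G0=NOT G2=NOT 1=0 G1=G1|G0=1|0=1 G2=(0+1>=2)=0 -> 010
Step 3: G0=NOT G2=NOT 0=1 G1=G1|G0=1|0=1 G2=(0+0>=2)=0 -> 110
Step 4: G0=NOT G2=NOT 0=1 G1=G1|G0=1|1=1 G2=(1+0>=2)=0 -> 110
Fixed point reached at step 3: 110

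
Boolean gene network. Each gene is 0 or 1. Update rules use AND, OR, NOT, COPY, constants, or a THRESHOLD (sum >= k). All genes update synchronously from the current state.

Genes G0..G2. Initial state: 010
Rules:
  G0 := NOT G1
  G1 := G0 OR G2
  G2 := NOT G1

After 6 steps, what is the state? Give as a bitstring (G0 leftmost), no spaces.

Step 1: G0=NOT G1=NOT 1=0 G1=G0|G2=0|0=0 G2=NOT G1=NOT 1=0 -> 000
Step 2: G0=NOT G1=NOT 0=1 G1=G0|G2=0|0=0 G2=NOT G1=NOT 0=1 -> 101
Step 3: G0=NOT G1=NOT 0=1 G1=G0|G2=1|1=1 G2=NOT G1=NOT 0=1 -> 111
Step 4: G0=NOT G1=NOT 1=0 G1=G0|G2=1|1=1 G2=NOT G1=NOT 1=0 -> 010
Step 5: G0=NOT G1=NOT 1=0 G1=G0|G2=0|0=0 G2=NOT G1=NOT 1=0 -> 000
Step 6: G0=NOT G1=NOT 0=1 G1=G0|G2=0|0=0 G2=NOT G1=NOT 0=1 -> 101

101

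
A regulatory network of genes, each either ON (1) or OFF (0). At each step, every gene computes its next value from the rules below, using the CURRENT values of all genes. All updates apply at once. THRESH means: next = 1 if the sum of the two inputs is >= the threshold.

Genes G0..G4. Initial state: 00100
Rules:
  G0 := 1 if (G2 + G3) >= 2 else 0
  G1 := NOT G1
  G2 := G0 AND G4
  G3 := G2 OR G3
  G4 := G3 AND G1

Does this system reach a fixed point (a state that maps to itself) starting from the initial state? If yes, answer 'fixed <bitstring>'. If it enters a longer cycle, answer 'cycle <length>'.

Step 0: 00100
Step 1: G0=(1+0>=2)=0 G1=NOT G1=NOT 0=1 G2=G0&G4=0&0=0 G3=G2|G3=1|0=1 G4=G3&G1=0&0=0 -> 01010
Step 2: G0=(0+1>=2)=0 G1=NOT G1=NOT 1=0 G2=G0&G4=0&0=0 G3=G2|G3=0|1=1 G4=G3&G1=1&1=1 -> 00011
Step 3: G0=(0+1>=2)=0 G1=NOT G1=NOT 0=1 G2=G0&G4=0&1=0 G3=G2|G3=0|1=1 G4=G3&G1=1&0=0 -> 01010
Cycle of length 2 starting at step 1 -> no fixed point

Answer: cycle 2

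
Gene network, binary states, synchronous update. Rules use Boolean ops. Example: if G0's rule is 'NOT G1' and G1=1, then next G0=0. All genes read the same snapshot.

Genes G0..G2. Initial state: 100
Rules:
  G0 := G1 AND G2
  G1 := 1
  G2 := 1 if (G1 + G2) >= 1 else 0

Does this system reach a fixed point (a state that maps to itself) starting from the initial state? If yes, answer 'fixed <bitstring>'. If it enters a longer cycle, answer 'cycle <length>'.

Step 0: 100
Step 1: G0=G1&G2=0&0=0 G1=1(const) G2=(0+0>=1)=0 -> 010
Step 2: G0=G1&G2=1&0=0 G1=1(const) G2=(1+0>=1)=1 -> 011
Step 3: G0=G1&G2=1&1=1 G1=1(const) G2=(1+1>=1)=1 -> 111
Step 4: G0=G1&G2=1&1=1 G1=1(const) G2=(1+1>=1)=1 -> 111
Fixed point reached at step 3: 111

Answer: fixed 111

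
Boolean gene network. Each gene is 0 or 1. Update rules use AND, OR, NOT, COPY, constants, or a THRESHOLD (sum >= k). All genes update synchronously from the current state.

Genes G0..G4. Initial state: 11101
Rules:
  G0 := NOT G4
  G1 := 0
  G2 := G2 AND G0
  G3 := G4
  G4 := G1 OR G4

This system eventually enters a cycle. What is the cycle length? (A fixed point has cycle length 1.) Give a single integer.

Answer: 1

Derivation:
Step 0: 11101
Step 1: G0=NOT G4=NOT 1=0 G1=0(const) G2=G2&G0=1&1=1 G3=G4=1 G4=G1|G4=1|1=1 -> 00111
Step 2: G0=NOT G4=NOT 1=0 G1=0(const) G2=G2&G0=1&0=0 G3=G4=1 G4=G1|G4=0|1=1 -> 00011
Step 3: G0=NOT G4=NOT 1=0 G1=0(const) G2=G2&G0=0&0=0 G3=G4=1 G4=G1|G4=0|1=1 -> 00011
State from step 3 equals state from step 2 -> cycle length 1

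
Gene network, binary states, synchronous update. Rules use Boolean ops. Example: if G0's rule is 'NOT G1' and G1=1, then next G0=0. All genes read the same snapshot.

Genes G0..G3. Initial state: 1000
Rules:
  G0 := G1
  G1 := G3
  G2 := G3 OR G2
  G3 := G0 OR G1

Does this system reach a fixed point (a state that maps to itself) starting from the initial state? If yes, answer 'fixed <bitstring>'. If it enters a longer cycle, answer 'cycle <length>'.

Answer: fixed 1111

Derivation:
Step 0: 1000
Step 1: G0=G1=0 G1=G3=0 G2=G3|G2=0|0=0 G3=G0|G1=1|0=1 -> 0001
Step 2: G0=G1=0 G1=G3=1 G2=G3|G2=1|0=1 G3=G0|G1=0|0=0 -> 0110
Step 3: G0=G1=1 G1=G3=0 G2=G3|G2=0|1=1 G3=G0|G1=0|1=1 -> 1011
Step 4: G0=G1=0 G1=G3=1 G2=G3|G2=1|1=1 G3=G0|G1=1|0=1 -> 0111
Step 5: G0=G1=1 G1=G3=1 G2=G3|G2=1|1=1 G3=G0|G1=0|1=1 -> 1111
Step 6: G0=G1=1 G1=G3=1 G2=G3|G2=1|1=1 G3=G0|G1=1|1=1 -> 1111
Fixed point reached at step 5: 1111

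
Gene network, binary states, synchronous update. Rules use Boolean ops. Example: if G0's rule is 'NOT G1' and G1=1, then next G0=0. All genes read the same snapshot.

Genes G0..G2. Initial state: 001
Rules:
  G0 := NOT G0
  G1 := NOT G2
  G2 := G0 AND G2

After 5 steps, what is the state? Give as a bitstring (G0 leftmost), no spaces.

Step 1: G0=NOT G0=NOT 0=1 G1=NOT G2=NOT 1=0 G2=G0&G2=0&1=0 -> 100
Step 2: G0=NOT G0=NOT 1=0 G1=NOT G2=NOT 0=1 G2=G0&G2=1&0=0 -> 010
Step 3: G0=NOT G0=NOT 0=1 G1=NOT G2=NOT 0=1 G2=G0&G2=0&0=0 -> 110
Step 4: G0=NOT G0=NOT 1=0 G1=NOT G2=NOT 0=1 G2=G0&G2=1&0=0 -> 010
Step 5: G0=NOT G0=NOT 0=1 G1=NOT G2=NOT 0=1 G2=G0&G2=0&0=0 -> 110

110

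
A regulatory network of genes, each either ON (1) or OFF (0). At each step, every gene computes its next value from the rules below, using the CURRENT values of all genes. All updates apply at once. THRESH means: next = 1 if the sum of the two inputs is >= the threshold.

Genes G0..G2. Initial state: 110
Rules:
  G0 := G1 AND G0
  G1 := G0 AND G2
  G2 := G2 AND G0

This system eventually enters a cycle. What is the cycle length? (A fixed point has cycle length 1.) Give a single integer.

Step 0: 110
Step 1: G0=G1&G0=1&1=1 G1=G0&G2=1&0=0 G2=G2&G0=0&1=0 -> 100
Step 2: G0=G1&G0=0&1=0 G1=G0&G2=1&0=0 G2=G2&G0=0&1=0 -> 000
Step 3: G0=G1&G0=0&0=0 G1=G0&G2=0&0=0 G2=G2&G0=0&0=0 -> 000
State from step 3 equals state from step 2 -> cycle length 1

Answer: 1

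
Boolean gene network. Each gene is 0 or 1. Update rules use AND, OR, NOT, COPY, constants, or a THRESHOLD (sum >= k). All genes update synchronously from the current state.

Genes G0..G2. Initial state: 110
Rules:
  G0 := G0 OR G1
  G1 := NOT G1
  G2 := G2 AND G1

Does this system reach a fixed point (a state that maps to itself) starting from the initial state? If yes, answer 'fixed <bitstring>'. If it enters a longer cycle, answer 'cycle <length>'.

Answer: cycle 2

Derivation:
Step 0: 110
Step 1: G0=G0|G1=1|1=1 G1=NOT G1=NOT 1=0 G2=G2&G1=0&1=0 -> 100
Step 2: G0=G0|G1=1|0=1 G1=NOT G1=NOT 0=1 G2=G2&G1=0&0=0 -> 110
Cycle of length 2 starting at step 0 -> no fixed point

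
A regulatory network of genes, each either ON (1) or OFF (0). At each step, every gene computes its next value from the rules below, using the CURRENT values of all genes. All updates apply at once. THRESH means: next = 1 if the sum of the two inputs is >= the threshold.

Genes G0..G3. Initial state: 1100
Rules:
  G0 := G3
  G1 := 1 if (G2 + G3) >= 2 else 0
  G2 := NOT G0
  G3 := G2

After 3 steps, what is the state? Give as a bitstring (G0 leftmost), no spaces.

Step 1: G0=G3=0 G1=(0+0>=2)=0 G2=NOT G0=NOT 1=0 G3=G2=0 -> 0000
Step 2: G0=G3=0 G1=(0+0>=2)=0 G2=NOT G0=NOT 0=1 G3=G2=0 -> 0010
Step 3: G0=G3=0 G1=(1+0>=2)=0 G2=NOT G0=NOT 0=1 G3=G2=1 -> 0011

0011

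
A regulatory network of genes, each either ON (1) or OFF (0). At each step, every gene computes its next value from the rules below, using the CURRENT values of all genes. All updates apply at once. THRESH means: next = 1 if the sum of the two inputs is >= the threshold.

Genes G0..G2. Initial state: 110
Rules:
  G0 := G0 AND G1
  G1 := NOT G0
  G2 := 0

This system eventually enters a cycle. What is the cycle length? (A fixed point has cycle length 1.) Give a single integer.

Step 0: 110
Step 1: G0=G0&G1=1&1=1 G1=NOT G0=NOT 1=0 G2=0(const) -> 100
Step 2: G0=G0&G1=1&0=0 G1=NOT G0=NOT 1=0 G2=0(const) -> 000
Step 3: G0=G0&G1=0&0=0 G1=NOT G0=NOT 0=1 G2=0(const) -> 010
Step 4: G0=G0&G1=0&1=0 G1=NOT G0=NOT 0=1 G2=0(const) -> 010
State from step 4 equals state from step 3 -> cycle length 1

Answer: 1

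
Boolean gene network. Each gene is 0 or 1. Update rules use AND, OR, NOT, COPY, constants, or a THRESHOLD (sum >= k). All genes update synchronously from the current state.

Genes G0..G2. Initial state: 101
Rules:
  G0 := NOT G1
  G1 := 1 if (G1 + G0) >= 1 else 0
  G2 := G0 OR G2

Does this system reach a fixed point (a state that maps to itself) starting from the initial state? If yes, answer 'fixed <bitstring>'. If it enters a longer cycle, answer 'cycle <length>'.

Step 0: 101
Step 1: G0=NOT G1=NOT 0=1 G1=(0+1>=1)=1 G2=G0|G2=1|1=1 -> 111
Step 2: G0=NOT G1=NOT 1=0 G1=(1+1>=1)=1 G2=G0|G2=1|1=1 -> 011
Step 3: G0=NOT G1=NOT 1=0 G1=(1+0>=1)=1 G2=G0|G2=0|1=1 -> 011
Fixed point reached at step 2: 011

Answer: fixed 011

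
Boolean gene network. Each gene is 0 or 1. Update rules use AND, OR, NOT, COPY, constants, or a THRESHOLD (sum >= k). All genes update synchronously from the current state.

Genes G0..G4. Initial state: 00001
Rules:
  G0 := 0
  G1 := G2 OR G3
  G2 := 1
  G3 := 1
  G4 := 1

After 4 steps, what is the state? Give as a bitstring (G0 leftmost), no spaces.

Step 1: G0=0(const) G1=G2|G3=0|0=0 G2=1(const) G3=1(const) G4=1(const) -> 00111
Step 2: G0=0(const) G1=G2|G3=1|1=1 G2=1(const) G3=1(const) G4=1(const) -> 01111
Step 3: G0=0(const) G1=G2|G3=1|1=1 G2=1(const) G3=1(const) G4=1(const) -> 01111
Step 4: G0=0(const) G1=G2|G3=1|1=1 G2=1(const) G3=1(const) G4=1(const) -> 01111

01111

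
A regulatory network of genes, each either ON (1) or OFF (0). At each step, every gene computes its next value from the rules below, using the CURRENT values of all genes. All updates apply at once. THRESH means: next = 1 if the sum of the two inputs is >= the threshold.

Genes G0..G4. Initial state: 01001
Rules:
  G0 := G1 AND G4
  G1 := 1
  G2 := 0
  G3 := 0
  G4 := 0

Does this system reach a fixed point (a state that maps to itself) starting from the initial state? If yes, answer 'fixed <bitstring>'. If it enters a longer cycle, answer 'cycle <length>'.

Step 0: 01001
Step 1: G0=G1&G4=1&1=1 G1=1(const) G2=0(const) G3=0(const) G4=0(const) -> 11000
Step 2: G0=G1&G4=1&0=0 G1=1(const) G2=0(const) G3=0(const) G4=0(const) -> 01000
Step 3: G0=G1&G4=1&0=0 G1=1(const) G2=0(const) G3=0(const) G4=0(const) -> 01000
Fixed point reached at step 2: 01000

Answer: fixed 01000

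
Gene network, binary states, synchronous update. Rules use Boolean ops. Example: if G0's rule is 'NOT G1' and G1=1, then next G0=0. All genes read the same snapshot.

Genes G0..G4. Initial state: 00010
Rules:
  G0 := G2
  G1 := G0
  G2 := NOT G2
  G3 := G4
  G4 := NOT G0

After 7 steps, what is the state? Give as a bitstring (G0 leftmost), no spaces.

Step 1: G0=G2=0 G1=G0=0 G2=NOT G2=NOT 0=1 G3=G4=0 G4=NOT G0=NOT 0=1 -> 00101
Step 2: G0=G2=1 G1=G0=0 G2=NOT G2=NOT 1=0 G3=G4=1 G4=NOT G0=NOT 0=1 -> 10011
Step 3: G0=G2=0 G1=G0=1 G2=NOT G2=NOT 0=1 G3=G4=1 G4=NOT G0=NOT 1=0 -> 01110
Step 4: G0=G2=1 G1=G0=0 G2=NOT G2=NOT 1=0 G3=G4=0 G4=NOT G0=NOT 0=1 -> 10001
Step 5: G0=G2=0 G1=G0=1 G2=NOT G2=NOT 0=1 G3=G4=1 G4=NOT G0=NOT 1=0 -> 01110
Step 6: G0=G2=1 G1=G0=0 G2=NOT G2=NOT 1=0 G3=G4=0 G4=NOT G0=NOT 0=1 -> 10001
Step 7: G0=G2=0 G1=G0=1 G2=NOT G2=NOT 0=1 G3=G4=1 G4=NOT G0=NOT 1=0 -> 01110

01110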